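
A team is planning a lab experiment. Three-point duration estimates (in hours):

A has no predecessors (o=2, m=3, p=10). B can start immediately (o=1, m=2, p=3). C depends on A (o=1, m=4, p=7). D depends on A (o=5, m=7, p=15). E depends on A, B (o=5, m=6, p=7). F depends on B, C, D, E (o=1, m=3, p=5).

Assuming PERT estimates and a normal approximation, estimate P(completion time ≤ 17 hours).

te_A = (2 + 4·3 + 10)/6 = 24/6 = 4; σ²_A = ((10−2)/6)² = 1.778
te_B = (1 + 4·2 + 3)/6 = 12/6 = 2; σ²_B = ((3−1)/6)² = 0.111
te_C = (1 + 4·4 + 7)/6 = 24/6 = 4; σ²_C = ((7−1)/6)² = 1.000
te_D = (5 + 4·7 + 15)/6 = 48/6 = 8; σ²_D = ((15−5)/6)² = 2.778
te_E = (5 + 4·6 + 7)/6 = 36/6 = 6; σ²_E = ((7−5)/6)² = 0.111
te_F = (1 + 4·3 + 5)/6 = 18/6 = 3; σ²_F = ((5−1)/6)² = 0.444

Forward pass:
ES_A = 0; EF_A = 4
ES_B = 0; EF_B = 2
ES_C = 4; EF_C = 4+4 = 8
ES_D = 4; EF_D = 4+8 = 12
ES_E = max(EF_A=4, EF_B=2) = 4; EF_E = 4+6 = 10
ES_F = max(EF_B=2, EF_C=8, EF_D=12, EF_E=10) = 12; EF_F = 12+3 = 15
Expected project duration μ = 15 hours. Critical path: A → D → F.

Variance along critical path = 1.778 + 2.778 + 0.444 = 5.000; σ = √5.000 = 2.236 hours.
Z = (17 − 15) / 2.236 = 0.894
P(T ≤ 17) = Φ(0.894) ≈ 0.814

0.814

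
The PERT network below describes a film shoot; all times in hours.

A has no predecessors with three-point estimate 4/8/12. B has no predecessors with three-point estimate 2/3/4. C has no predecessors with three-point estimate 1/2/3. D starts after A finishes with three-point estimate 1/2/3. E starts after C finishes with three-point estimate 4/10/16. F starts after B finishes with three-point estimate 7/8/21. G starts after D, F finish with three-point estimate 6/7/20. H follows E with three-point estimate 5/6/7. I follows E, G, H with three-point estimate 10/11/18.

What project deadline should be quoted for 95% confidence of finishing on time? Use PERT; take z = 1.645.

te_A = (4 + 4·8 + 12)/6 = 48/6 = 8; σ²_A = ((12−4)/6)² = 1.778
te_B = (2 + 4·3 + 4)/6 = 18/6 = 3; σ²_B = ((4−2)/6)² = 0.111
te_C = (1 + 4·2 + 3)/6 = 12/6 = 2; σ²_C = ((3−1)/6)² = 0.111
te_D = (1 + 4·2 + 3)/6 = 12/6 = 2; σ²_D = ((3−1)/6)² = 0.111
te_E = (4 + 4·10 + 16)/6 = 60/6 = 10; σ²_E = ((16−4)/6)² = 4.000
te_F = (7 + 4·8 + 21)/6 = 60/6 = 10; σ²_F = ((21−7)/6)² = 5.444
te_G = (6 + 4·7 + 20)/6 = 54/6 = 9; σ²_G = ((20−6)/6)² = 5.444
te_H = (5 + 4·6 + 7)/6 = 36/6 = 6; σ²_H = ((7−5)/6)² = 0.111
te_I = (10 + 4·11 + 18)/6 = 72/6 = 12; σ²_I = ((18−10)/6)² = 1.778

Forward pass:
ES_A = 0; EF_A = 8
ES_B = 0; EF_B = 3
ES_C = 0; EF_C = 2
ES_D = 8; EF_D = 8+2 = 10
ES_E = 2; EF_E = 2+10 = 12
ES_F = 3; EF_F = 3+10 = 13
ES_G = max(EF_D=10, EF_F=13) = 13; EF_G = 13+9 = 22
ES_H = 12; EF_H = 12+6 = 18
ES_I = max(EF_E=12, EF_G=22, EF_H=18) = 22; EF_I = 22+12 = 34
Expected project duration μ = 34 hours. Critical path: B → F → G → I.

Variance along critical path = 0.111 + 5.444 + 5.444 + 1.778 = 12.778; σ = 3.575 hours.
D = μ + z·σ = 34 + 1.645·3.575 = 39.9 hours

39.9 hours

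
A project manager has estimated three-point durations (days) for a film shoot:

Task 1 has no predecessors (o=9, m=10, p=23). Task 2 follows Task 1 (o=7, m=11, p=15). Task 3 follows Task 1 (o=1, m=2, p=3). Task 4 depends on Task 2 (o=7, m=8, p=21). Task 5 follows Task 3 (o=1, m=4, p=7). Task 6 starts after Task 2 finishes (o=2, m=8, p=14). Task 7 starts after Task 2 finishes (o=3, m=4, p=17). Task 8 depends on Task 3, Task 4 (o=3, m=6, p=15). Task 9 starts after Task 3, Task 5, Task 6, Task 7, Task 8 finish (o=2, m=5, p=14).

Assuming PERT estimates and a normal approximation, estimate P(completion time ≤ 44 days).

0.330

te_Task 1 = (9 + 4·10 + 23)/6 = 72/6 = 12; σ²_Task 1 = ((23−9)/6)² = 5.444
te_Task 2 = (7 + 4·11 + 15)/6 = 66/6 = 11; σ²_Task 2 = ((15−7)/6)² = 1.778
te_Task 3 = (1 + 4·2 + 3)/6 = 12/6 = 2; σ²_Task 3 = ((3−1)/6)² = 0.111
te_Task 4 = (7 + 4·8 + 21)/6 = 60/6 = 10; σ²_Task 4 = ((21−7)/6)² = 5.444
te_Task 5 = (1 + 4·4 + 7)/6 = 24/6 = 4; σ²_Task 5 = ((7−1)/6)² = 1.000
te_Task 6 = (2 + 4·8 + 14)/6 = 48/6 = 8; σ²_Task 6 = ((14−2)/6)² = 4.000
te_Task 7 = (3 + 4·4 + 17)/6 = 36/6 = 6; σ²_Task 7 = ((17−3)/6)² = 5.444
te_Task 8 = (3 + 4·6 + 15)/6 = 42/6 = 7; σ²_Task 8 = ((15−3)/6)² = 4.000
te_Task 9 = (2 + 4·5 + 14)/6 = 36/6 = 6; σ²_Task 9 = ((14−2)/6)² = 4.000

Forward pass:
ES_Task 1 = 0; EF_Task 1 = 12
ES_Task 2 = 12; EF_Task 2 = 12+11 = 23
ES_Task 3 = 12; EF_Task 3 = 12+2 = 14
ES_Task 4 = 23; EF_Task 4 = 23+10 = 33
ES_Task 5 = 14; EF_Task 5 = 14+4 = 18
ES_Task 6 = 23; EF_Task 6 = 23+8 = 31
ES_Task 7 = 23; EF_Task 7 = 23+6 = 29
ES_Task 8 = max(EF_Task 3=14, EF_Task 4=33) = 33; EF_Task 8 = 33+7 = 40
ES_Task 9 = max(EF_Task 3=14, EF_Task 5=18, EF_Task 6=31, EF_Task 7=29, EF_Task 8=40) = 40; EF_Task 9 = 40+6 = 46
Expected project duration μ = 46 days. Critical path: Task 1 → Task 2 → Task 4 → Task 8 → Task 9.

Variance along critical path = 5.444 + 1.778 + 5.444 + 4.000 + 4.000 = 20.667; σ = √20.667 = 4.546 days.
Z = (44 − 46) / 4.546 = -0.440
P(T ≤ 44) = Φ(-0.440) ≈ 0.330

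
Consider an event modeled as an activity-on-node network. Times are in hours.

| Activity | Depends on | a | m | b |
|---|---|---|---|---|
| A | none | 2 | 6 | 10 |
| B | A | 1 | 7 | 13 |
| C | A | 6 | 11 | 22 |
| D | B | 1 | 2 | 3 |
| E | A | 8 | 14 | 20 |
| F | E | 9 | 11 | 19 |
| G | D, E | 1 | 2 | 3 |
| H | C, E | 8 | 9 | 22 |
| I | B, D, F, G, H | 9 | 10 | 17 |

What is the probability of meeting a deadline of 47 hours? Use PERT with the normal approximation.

0.893

te_A = (2 + 4·6 + 10)/6 = 36/6 = 6; σ²_A = ((10−2)/6)² = 1.778
te_B = (1 + 4·7 + 13)/6 = 42/6 = 7; σ²_B = ((13−1)/6)² = 4.000
te_C = (6 + 4·11 + 22)/6 = 72/6 = 12; σ²_C = ((22−6)/6)² = 7.111
te_D = (1 + 4·2 + 3)/6 = 12/6 = 2; σ²_D = ((3−1)/6)² = 0.111
te_E = (8 + 4·14 + 20)/6 = 84/6 = 14; σ²_E = ((20−8)/6)² = 4.000
te_F = (9 + 4·11 + 19)/6 = 72/6 = 12; σ²_F = ((19−9)/6)² = 2.778
te_G = (1 + 4·2 + 3)/6 = 12/6 = 2; σ²_G = ((3−1)/6)² = 0.111
te_H = (8 + 4·9 + 22)/6 = 66/6 = 11; σ²_H = ((22−8)/6)² = 5.444
te_I = (9 + 4·10 + 17)/6 = 66/6 = 11; σ²_I = ((17−9)/6)² = 1.778

Forward pass:
ES_A = 0; EF_A = 6
ES_B = 6; EF_B = 6+7 = 13
ES_C = 6; EF_C = 6+12 = 18
ES_D = 13; EF_D = 13+2 = 15
ES_E = 6; EF_E = 6+14 = 20
ES_F = 20; EF_F = 20+12 = 32
ES_G = max(EF_D=15, EF_E=20) = 20; EF_G = 20+2 = 22
ES_H = max(EF_C=18, EF_E=20) = 20; EF_H = 20+11 = 31
ES_I = max(EF_B=13, EF_D=15, EF_F=32, EF_G=22, EF_H=31) = 32; EF_I = 32+11 = 43
Expected project duration μ = 43 hours. Critical path: A → E → F → I.

Variance along critical path = 1.778 + 4.000 + 2.778 + 1.778 = 10.333; σ = √10.333 = 3.215 hours.
Z = (47 − 43) / 3.215 = 1.244
P(T ≤ 47) = Φ(1.244) ≈ 0.893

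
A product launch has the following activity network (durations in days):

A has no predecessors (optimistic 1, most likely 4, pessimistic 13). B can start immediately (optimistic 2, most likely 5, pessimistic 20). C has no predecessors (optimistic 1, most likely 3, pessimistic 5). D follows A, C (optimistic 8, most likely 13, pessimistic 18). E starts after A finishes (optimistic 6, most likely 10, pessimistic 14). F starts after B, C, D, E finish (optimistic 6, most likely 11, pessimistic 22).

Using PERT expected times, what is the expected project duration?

30 days

te_A = (1 + 4·4 + 13)/6 = 30/6 = 5
te_B = (2 + 4·5 + 20)/6 = 42/6 = 7
te_C = (1 + 4·3 + 5)/6 = 18/6 = 3
te_D = (8 + 4·13 + 18)/6 = 78/6 = 13
te_E = (6 + 4·10 + 14)/6 = 60/6 = 10
te_F = (6 + 4·11 + 22)/6 = 72/6 = 12

Forward pass:
ES_A = 0; EF_A = 5
ES_B = 0; EF_B = 7
ES_C = 0; EF_C = 3
ES_D = max(EF_A=5, EF_C=3) = 5; EF_D = 5+13 = 18
ES_E = 5; EF_E = 5+10 = 15
ES_F = max(EF_B=7, EF_C=3, EF_D=18, EF_E=15) = 18; EF_F = 18+12 = 30
Expected project duration μ = 30 days. Critical path: A → D → F.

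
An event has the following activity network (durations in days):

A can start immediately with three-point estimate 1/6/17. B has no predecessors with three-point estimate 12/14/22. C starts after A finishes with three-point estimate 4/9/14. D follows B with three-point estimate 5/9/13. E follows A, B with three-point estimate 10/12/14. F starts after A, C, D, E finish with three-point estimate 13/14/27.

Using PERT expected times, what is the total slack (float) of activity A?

8 days

te_A = (1 + 4·6 + 17)/6 = 42/6 = 7
te_B = (12 + 4·14 + 22)/6 = 90/6 = 15
te_C = (4 + 4·9 + 14)/6 = 54/6 = 9
te_D = (5 + 4·9 + 13)/6 = 54/6 = 9
te_E = (10 + 4·12 + 14)/6 = 72/6 = 12
te_F = (13 + 4·14 + 27)/6 = 96/6 = 16

Forward pass:
ES_A = 0; EF_A = 7
ES_B = 0; EF_B = 15
ES_C = 7; EF_C = 7+9 = 16
ES_D = 15; EF_D = 15+9 = 24
ES_E = max(EF_A=7, EF_B=15) = 15; EF_E = 15+12 = 27
ES_F = max(EF_A=7, EF_C=16, EF_D=24, EF_E=27) = 27; EF_F = 27+16 = 43
Expected project duration μ = 43 days. Critical path: B → E → F.

Backward pass:
LF_F = 43; LS_F = 43−16 = 27
LF_E = LS_F = 27; LS_E = 27−12 = 15
LF_D = LS_F = 27; LS_D = 27−9 = 18
LF_C = LS_F = 27; LS_C = 27−9 = 18
LF_B = min(LS_D=18, LS_E=15) = 15; LS_B = 15−15 = 0
LF_A = min(LS_C=18, LS_E=15, LS_F=27) = 15; LS_A = 15−7 = 8
Slack_A = LS_A − ES_A = 8 − 0 = 8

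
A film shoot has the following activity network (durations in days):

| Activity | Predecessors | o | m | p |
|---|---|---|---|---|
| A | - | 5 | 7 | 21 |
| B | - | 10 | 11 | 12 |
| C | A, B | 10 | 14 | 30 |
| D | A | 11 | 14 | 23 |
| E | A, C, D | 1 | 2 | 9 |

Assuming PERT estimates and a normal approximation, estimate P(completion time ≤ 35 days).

0.917

te_A = (5 + 4·7 + 21)/6 = 54/6 = 9; σ²_A = ((21−5)/6)² = 7.111
te_B = (10 + 4·11 + 12)/6 = 66/6 = 11; σ²_B = ((12−10)/6)² = 0.111
te_C = (10 + 4·14 + 30)/6 = 96/6 = 16; σ²_C = ((30−10)/6)² = 11.111
te_D = (11 + 4·14 + 23)/6 = 90/6 = 15; σ²_D = ((23−11)/6)² = 4.000
te_E = (1 + 4·2 + 9)/6 = 18/6 = 3; σ²_E = ((9−1)/6)² = 1.778

Forward pass:
ES_A = 0; EF_A = 9
ES_B = 0; EF_B = 11
ES_C = max(EF_A=9, EF_B=11) = 11; EF_C = 11+16 = 27
ES_D = 9; EF_D = 9+15 = 24
ES_E = max(EF_A=9, EF_C=27, EF_D=24) = 27; EF_E = 27+3 = 30
Expected project duration μ = 30 days. Critical path: B → C → E.

Variance along critical path = 0.111 + 11.111 + 1.778 = 13.000; σ = √13.000 = 3.606 days.
Z = (35 − 30) / 3.606 = 1.387
P(T ≤ 35) = Φ(1.387) ≈ 0.917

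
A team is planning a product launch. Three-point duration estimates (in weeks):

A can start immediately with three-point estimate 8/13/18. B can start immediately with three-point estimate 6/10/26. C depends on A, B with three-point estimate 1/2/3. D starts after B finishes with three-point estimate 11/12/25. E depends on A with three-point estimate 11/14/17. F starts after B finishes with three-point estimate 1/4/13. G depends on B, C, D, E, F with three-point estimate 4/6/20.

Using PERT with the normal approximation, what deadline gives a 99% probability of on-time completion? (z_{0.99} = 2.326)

42.7 weeks

te_A = (8 + 4·13 + 18)/6 = 78/6 = 13; σ²_A = ((18−8)/6)² = 2.778
te_B = (6 + 4·10 + 26)/6 = 72/6 = 12; σ²_B = ((26−6)/6)² = 11.111
te_C = (1 + 4·2 + 3)/6 = 12/6 = 2; σ²_C = ((3−1)/6)² = 0.111
te_D = (11 + 4·12 + 25)/6 = 84/6 = 14; σ²_D = ((25−11)/6)² = 5.444
te_E = (11 + 4·14 + 17)/6 = 84/6 = 14; σ²_E = ((17−11)/6)² = 1.000
te_F = (1 + 4·4 + 13)/6 = 30/6 = 5; σ²_F = ((13−1)/6)² = 4.000
te_G = (4 + 4·6 + 20)/6 = 48/6 = 8; σ²_G = ((20−4)/6)² = 7.111

Forward pass:
ES_A = 0; EF_A = 13
ES_B = 0; EF_B = 12
ES_C = max(EF_A=13, EF_B=12) = 13; EF_C = 13+2 = 15
ES_D = 12; EF_D = 12+14 = 26
ES_E = 13; EF_E = 13+14 = 27
ES_F = 12; EF_F = 12+5 = 17
ES_G = max(EF_B=12, EF_C=15, EF_D=26, EF_E=27, EF_F=17) = 27; EF_G = 27+8 = 35
Expected project duration μ = 35 weeks. Critical path: A → E → G.

Variance along critical path = 2.778 + 1.000 + 7.111 = 10.889; σ = 3.300 weeks.
D = μ + z·σ = 35 + 2.326·3.300 = 42.7 weeks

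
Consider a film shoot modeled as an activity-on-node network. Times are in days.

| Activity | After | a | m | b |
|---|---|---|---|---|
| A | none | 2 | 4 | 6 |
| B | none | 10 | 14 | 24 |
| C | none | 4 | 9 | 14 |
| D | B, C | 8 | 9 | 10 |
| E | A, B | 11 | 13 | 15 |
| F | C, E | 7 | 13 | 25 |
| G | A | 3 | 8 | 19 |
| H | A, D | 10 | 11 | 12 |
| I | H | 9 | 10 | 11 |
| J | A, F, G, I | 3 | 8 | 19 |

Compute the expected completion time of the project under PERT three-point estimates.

54 days

te_A = (2 + 4·4 + 6)/6 = 24/6 = 4
te_B = (10 + 4·14 + 24)/6 = 90/6 = 15
te_C = (4 + 4·9 + 14)/6 = 54/6 = 9
te_D = (8 + 4·9 + 10)/6 = 54/6 = 9
te_E = (11 + 4·13 + 15)/6 = 78/6 = 13
te_F = (7 + 4·13 + 25)/6 = 84/6 = 14
te_G = (3 + 4·8 + 19)/6 = 54/6 = 9
te_H = (10 + 4·11 + 12)/6 = 66/6 = 11
te_I = (9 + 4·10 + 11)/6 = 60/6 = 10
te_J = (3 + 4·8 + 19)/6 = 54/6 = 9

Forward pass:
ES_A = 0; EF_A = 4
ES_B = 0; EF_B = 15
ES_C = 0; EF_C = 9
ES_D = max(EF_B=15, EF_C=9) = 15; EF_D = 15+9 = 24
ES_E = max(EF_A=4, EF_B=15) = 15; EF_E = 15+13 = 28
ES_F = max(EF_C=9, EF_E=28) = 28; EF_F = 28+14 = 42
ES_G = 4; EF_G = 4+9 = 13
ES_H = max(EF_A=4, EF_D=24) = 24; EF_H = 24+11 = 35
ES_I = 35; EF_I = 35+10 = 45
ES_J = max(EF_A=4, EF_F=42, EF_G=13, EF_I=45) = 45; EF_J = 45+9 = 54
Expected project duration μ = 54 days. Critical path: B → D → H → I → J.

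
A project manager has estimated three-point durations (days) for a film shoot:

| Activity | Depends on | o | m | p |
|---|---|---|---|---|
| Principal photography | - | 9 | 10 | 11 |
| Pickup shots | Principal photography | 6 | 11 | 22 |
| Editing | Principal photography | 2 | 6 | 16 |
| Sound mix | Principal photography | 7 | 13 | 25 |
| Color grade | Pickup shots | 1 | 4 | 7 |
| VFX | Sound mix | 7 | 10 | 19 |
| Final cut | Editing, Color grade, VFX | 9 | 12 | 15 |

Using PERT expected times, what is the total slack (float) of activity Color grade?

9 days

te_Principal photography = (9 + 4·10 + 11)/6 = 60/6 = 10
te_Pickup shots = (6 + 4·11 + 22)/6 = 72/6 = 12
te_Editing = (2 + 4·6 + 16)/6 = 42/6 = 7
te_Sound mix = (7 + 4·13 + 25)/6 = 84/6 = 14
te_Color grade = (1 + 4·4 + 7)/6 = 24/6 = 4
te_VFX = (7 + 4·10 + 19)/6 = 66/6 = 11
te_Final cut = (9 + 4·12 + 15)/6 = 72/6 = 12

Forward pass:
ES_Principal photography = 0; EF_Principal photography = 10
ES_Pickup shots = 10; EF_Pickup shots = 10+12 = 22
ES_Editing = 10; EF_Editing = 10+7 = 17
ES_Sound mix = 10; EF_Sound mix = 10+14 = 24
ES_Color grade = 22; EF_Color grade = 22+4 = 26
ES_VFX = 24; EF_VFX = 24+11 = 35
ES_Final cut = max(EF_Editing=17, EF_Color grade=26, EF_VFX=35) = 35; EF_Final cut = 35+12 = 47
Expected project duration μ = 47 days. Critical path: Principal photography → Sound mix → VFX → Final cut.

Backward pass:
LF_Final cut = 47; LS_Final cut = 47−12 = 35
LF_VFX = LS_Final cut = 35; LS_VFX = 35−11 = 24
LF_Color grade = LS_Final cut = 35; LS_Color grade = 35−4 = 31
LF_Sound mix = LS_VFX = 24; LS_Sound mix = 24−14 = 10
LF_Editing = LS_Final cut = 35; LS_Editing = 35−7 = 28
LF_Pickup shots = LS_Color grade = 31; LS_Pickup shots = 31−12 = 19
LF_Principal photography = min(LS_Pickup shots=19, LS_Editing=28, LS_Sound mix=10) = 10; LS_Principal photography = 10−10 = 0
Slack_Color grade = LS_Color grade − ES_Color grade = 31 − 22 = 9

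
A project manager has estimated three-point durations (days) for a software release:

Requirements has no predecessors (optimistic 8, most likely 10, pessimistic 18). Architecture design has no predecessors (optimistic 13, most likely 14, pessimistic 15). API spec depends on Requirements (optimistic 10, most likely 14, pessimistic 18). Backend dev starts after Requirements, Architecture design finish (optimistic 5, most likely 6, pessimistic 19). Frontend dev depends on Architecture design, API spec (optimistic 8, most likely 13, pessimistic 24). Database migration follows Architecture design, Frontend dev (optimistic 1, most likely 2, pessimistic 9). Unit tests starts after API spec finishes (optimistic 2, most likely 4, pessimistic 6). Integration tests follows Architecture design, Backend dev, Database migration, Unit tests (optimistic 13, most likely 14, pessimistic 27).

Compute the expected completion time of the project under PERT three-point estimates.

te_Requirements = (8 + 4·10 + 18)/6 = 66/6 = 11
te_Architecture design = (13 + 4·14 + 15)/6 = 84/6 = 14
te_API spec = (10 + 4·14 + 18)/6 = 84/6 = 14
te_Backend dev = (5 + 4·6 + 19)/6 = 48/6 = 8
te_Frontend dev = (8 + 4·13 + 24)/6 = 84/6 = 14
te_Database migration = (1 + 4·2 + 9)/6 = 18/6 = 3
te_Unit tests = (2 + 4·4 + 6)/6 = 24/6 = 4
te_Integration tests = (13 + 4·14 + 27)/6 = 96/6 = 16

Forward pass:
ES_Requirements = 0; EF_Requirements = 11
ES_Architecture design = 0; EF_Architecture design = 14
ES_API spec = 11; EF_API spec = 11+14 = 25
ES_Backend dev = max(EF_Requirements=11, EF_Architecture design=14) = 14; EF_Backend dev = 14+8 = 22
ES_Frontend dev = max(EF_Architecture design=14, EF_API spec=25) = 25; EF_Frontend dev = 25+14 = 39
ES_Database migration = max(EF_Architecture design=14, EF_Frontend dev=39) = 39; EF_Database migration = 39+3 = 42
ES_Unit tests = 25; EF_Unit tests = 25+4 = 29
ES_Integration tests = max(EF_Architecture design=14, EF_Backend dev=22, EF_Database migration=42, EF_Unit tests=29) = 42; EF_Integration tests = 42+16 = 58
Expected project duration μ = 58 days. Critical path: Requirements → API spec → Frontend dev → Database migration → Integration tests.

58 days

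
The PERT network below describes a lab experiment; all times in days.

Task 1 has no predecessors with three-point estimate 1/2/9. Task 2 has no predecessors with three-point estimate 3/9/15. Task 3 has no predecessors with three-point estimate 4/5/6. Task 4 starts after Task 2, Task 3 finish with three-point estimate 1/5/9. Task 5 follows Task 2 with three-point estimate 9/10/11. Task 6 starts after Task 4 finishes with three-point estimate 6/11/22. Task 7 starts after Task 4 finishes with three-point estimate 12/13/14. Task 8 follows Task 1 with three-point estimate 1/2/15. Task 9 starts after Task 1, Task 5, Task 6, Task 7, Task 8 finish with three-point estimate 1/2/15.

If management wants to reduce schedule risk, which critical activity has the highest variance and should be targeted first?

te_Task 1 = (1 + 4·2 + 9)/6 = 18/6 = 3; σ²_Task 1 = ((9−1)/6)² = 1.778
te_Task 2 = (3 + 4·9 + 15)/6 = 54/6 = 9; σ²_Task 2 = ((15−3)/6)² = 4.000
te_Task 3 = (4 + 4·5 + 6)/6 = 30/6 = 5; σ²_Task 3 = ((6−4)/6)² = 0.111
te_Task 4 = (1 + 4·5 + 9)/6 = 30/6 = 5; σ²_Task 4 = ((9−1)/6)² = 1.778
te_Task 5 = (9 + 4·10 + 11)/6 = 60/6 = 10; σ²_Task 5 = ((11−9)/6)² = 0.111
te_Task 6 = (6 + 4·11 + 22)/6 = 72/6 = 12; σ²_Task 6 = ((22−6)/6)² = 7.111
te_Task 7 = (12 + 4·13 + 14)/6 = 78/6 = 13; σ²_Task 7 = ((14−12)/6)² = 0.111
te_Task 8 = (1 + 4·2 + 15)/6 = 24/6 = 4; σ²_Task 8 = ((15−1)/6)² = 5.444
te_Task 9 = (1 + 4·2 + 15)/6 = 24/6 = 4; σ²_Task 9 = ((15−1)/6)² = 5.444

Forward pass:
ES_Task 1 = 0; EF_Task 1 = 3
ES_Task 2 = 0; EF_Task 2 = 9
ES_Task 3 = 0; EF_Task 3 = 5
ES_Task 4 = max(EF_Task 2=9, EF_Task 3=5) = 9; EF_Task 4 = 9+5 = 14
ES_Task 5 = 9; EF_Task 5 = 9+10 = 19
ES_Task 6 = 14; EF_Task 6 = 14+12 = 26
ES_Task 7 = 14; EF_Task 7 = 14+13 = 27
ES_Task 8 = 3; EF_Task 8 = 3+4 = 7
ES_Task 9 = max(EF_Task 1=3, EF_Task 5=19, EF_Task 6=26, EF_Task 7=27, EF_Task 8=7) = 27; EF_Task 9 = 27+4 = 31
Expected project duration μ = 31 days. Critical path: Task 2 → Task 4 → Task 7 → Task 9.

Variances on critical path: σ²_Task 2=4.000, σ²_Task 4=1.778, σ²_Task 7=0.111, σ²_Task 9=5.444.
Largest is σ²_Task 9 = 5.444.

Task 9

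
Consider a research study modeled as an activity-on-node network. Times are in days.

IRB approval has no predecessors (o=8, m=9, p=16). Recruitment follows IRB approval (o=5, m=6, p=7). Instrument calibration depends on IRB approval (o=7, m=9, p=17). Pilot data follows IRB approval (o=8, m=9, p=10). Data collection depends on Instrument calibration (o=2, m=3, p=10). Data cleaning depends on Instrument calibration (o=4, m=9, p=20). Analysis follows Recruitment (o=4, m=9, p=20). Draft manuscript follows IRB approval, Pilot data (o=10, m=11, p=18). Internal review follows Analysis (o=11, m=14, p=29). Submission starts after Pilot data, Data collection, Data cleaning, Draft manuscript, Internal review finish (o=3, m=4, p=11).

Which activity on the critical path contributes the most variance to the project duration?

Internal review

te_IRB approval = (8 + 4·9 + 16)/6 = 60/6 = 10; σ²_IRB approval = ((16−8)/6)² = 1.778
te_Recruitment = (5 + 4·6 + 7)/6 = 36/6 = 6; σ²_Recruitment = ((7−5)/6)² = 0.111
te_Instrument calibration = (7 + 4·9 + 17)/6 = 60/6 = 10; σ²_Instrument calibration = ((17−7)/6)² = 2.778
te_Pilot data = (8 + 4·9 + 10)/6 = 54/6 = 9; σ²_Pilot data = ((10−8)/6)² = 0.111
te_Data collection = (2 + 4·3 + 10)/6 = 24/6 = 4; σ²_Data collection = ((10−2)/6)² = 1.778
te_Data cleaning = (4 + 4·9 + 20)/6 = 60/6 = 10; σ²_Data cleaning = ((20−4)/6)² = 7.111
te_Analysis = (4 + 4·9 + 20)/6 = 60/6 = 10; σ²_Analysis = ((20−4)/6)² = 7.111
te_Draft manuscript = (10 + 4·11 + 18)/6 = 72/6 = 12; σ²_Draft manuscript = ((18−10)/6)² = 1.778
te_Internal review = (11 + 4·14 + 29)/6 = 96/6 = 16; σ²_Internal review = ((29−11)/6)² = 9.000
te_Submission = (3 + 4·4 + 11)/6 = 30/6 = 5; σ²_Submission = ((11−3)/6)² = 1.778

Forward pass:
ES_IRB approval = 0; EF_IRB approval = 10
ES_Recruitment = 10; EF_Recruitment = 10+6 = 16
ES_Instrument calibration = 10; EF_Instrument calibration = 10+10 = 20
ES_Pilot data = 10; EF_Pilot data = 10+9 = 19
ES_Data collection = 20; EF_Data collection = 20+4 = 24
ES_Data cleaning = 20; EF_Data cleaning = 20+10 = 30
ES_Analysis = 16; EF_Analysis = 16+10 = 26
ES_Draft manuscript = max(EF_IRB approval=10, EF_Pilot data=19) = 19; EF_Draft manuscript = 19+12 = 31
ES_Internal review = 26; EF_Internal review = 26+16 = 42
ES_Submission = max(EF_Pilot data=19, EF_Data collection=24, EF_Data cleaning=30, EF_Draft manuscript=31, EF_Internal review=42) = 42; EF_Submission = 42+5 = 47
Expected project duration μ = 47 days. Critical path: IRB approval → Recruitment → Analysis → Internal review → Submission.

Variances on critical path: σ²_IRB approval=1.778, σ²_Recruitment=0.111, σ²_Analysis=7.111, σ²_Internal review=9.000, σ²_Submission=1.778.
Largest is σ²_Internal review = 9.000.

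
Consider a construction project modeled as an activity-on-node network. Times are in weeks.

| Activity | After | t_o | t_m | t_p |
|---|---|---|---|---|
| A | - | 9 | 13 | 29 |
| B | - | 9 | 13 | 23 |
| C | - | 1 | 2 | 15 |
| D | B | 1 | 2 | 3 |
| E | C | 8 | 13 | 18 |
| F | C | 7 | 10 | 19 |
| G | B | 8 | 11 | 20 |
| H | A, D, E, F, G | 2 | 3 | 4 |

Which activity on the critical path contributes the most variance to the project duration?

te_A = (9 + 4·13 + 29)/6 = 90/6 = 15; σ²_A = ((29−9)/6)² = 11.111
te_B = (9 + 4·13 + 23)/6 = 84/6 = 14; σ²_B = ((23−9)/6)² = 5.444
te_C = (1 + 4·2 + 15)/6 = 24/6 = 4; σ²_C = ((15−1)/6)² = 5.444
te_D = (1 + 4·2 + 3)/6 = 12/6 = 2; σ²_D = ((3−1)/6)² = 0.111
te_E = (8 + 4·13 + 18)/6 = 78/6 = 13; σ²_E = ((18−8)/6)² = 2.778
te_F = (7 + 4·10 + 19)/6 = 66/6 = 11; σ²_F = ((19−7)/6)² = 4.000
te_G = (8 + 4·11 + 20)/6 = 72/6 = 12; σ²_G = ((20−8)/6)² = 4.000
te_H = (2 + 4·3 + 4)/6 = 18/6 = 3; σ²_H = ((4−2)/6)² = 0.111

Forward pass:
ES_A = 0; EF_A = 15
ES_B = 0; EF_B = 14
ES_C = 0; EF_C = 4
ES_D = 14; EF_D = 14+2 = 16
ES_E = 4; EF_E = 4+13 = 17
ES_F = 4; EF_F = 4+11 = 15
ES_G = 14; EF_G = 14+12 = 26
ES_H = max(EF_A=15, EF_D=16, EF_E=17, EF_F=15, EF_G=26) = 26; EF_H = 26+3 = 29
Expected project duration μ = 29 weeks. Critical path: B → G → H.

Variances on critical path: σ²_B=5.444, σ²_G=4.000, σ²_H=0.111.
Largest is σ²_B = 5.444.

B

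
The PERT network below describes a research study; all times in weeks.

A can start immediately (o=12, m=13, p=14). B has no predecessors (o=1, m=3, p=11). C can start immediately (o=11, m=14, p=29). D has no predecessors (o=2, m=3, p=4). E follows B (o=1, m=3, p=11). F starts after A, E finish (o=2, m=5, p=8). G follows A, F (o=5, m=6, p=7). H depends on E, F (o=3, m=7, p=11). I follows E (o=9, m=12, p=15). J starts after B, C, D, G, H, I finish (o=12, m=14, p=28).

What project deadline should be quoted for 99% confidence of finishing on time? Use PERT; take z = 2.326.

te_A = (12 + 4·13 + 14)/6 = 78/6 = 13; σ²_A = ((14−12)/6)² = 0.111
te_B = (1 + 4·3 + 11)/6 = 24/6 = 4; σ²_B = ((11−1)/6)² = 2.778
te_C = (11 + 4·14 + 29)/6 = 96/6 = 16; σ²_C = ((29−11)/6)² = 9.000
te_D = (2 + 4·3 + 4)/6 = 18/6 = 3; σ²_D = ((4−2)/6)² = 0.111
te_E = (1 + 4·3 + 11)/6 = 24/6 = 4; σ²_E = ((11−1)/6)² = 2.778
te_F = (2 + 4·5 + 8)/6 = 30/6 = 5; σ²_F = ((8−2)/6)² = 1.000
te_G = (5 + 4·6 + 7)/6 = 36/6 = 6; σ²_G = ((7−5)/6)² = 0.111
te_H = (3 + 4·7 + 11)/6 = 42/6 = 7; σ²_H = ((11−3)/6)² = 1.778
te_I = (9 + 4·12 + 15)/6 = 72/6 = 12; σ²_I = ((15−9)/6)² = 1.000
te_J = (12 + 4·14 + 28)/6 = 96/6 = 16; σ²_J = ((28−12)/6)² = 7.111

Forward pass:
ES_A = 0; EF_A = 13
ES_B = 0; EF_B = 4
ES_C = 0; EF_C = 16
ES_D = 0; EF_D = 3
ES_E = 4; EF_E = 4+4 = 8
ES_F = max(EF_A=13, EF_E=8) = 13; EF_F = 13+5 = 18
ES_G = max(EF_A=13, EF_F=18) = 18; EF_G = 18+6 = 24
ES_H = max(EF_E=8, EF_F=18) = 18; EF_H = 18+7 = 25
ES_I = 8; EF_I = 8+12 = 20
ES_J = max(EF_B=4, EF_C=16, EF_D=3, EF_G=24, EF_H=25, EF_I=20) = 25; EF_J = 25+16 = 41
Expected project duration μ = 41 weeks. Critical path: A → F → H → J.

Variance along critical path = 0.111 + 1.000 + 1.778 + 7.111 = 10.000; σ = 3.162 weeks.
D = μ + z·σ = 41 + 2.326·3.162 = 48.4 weeks

48.4 weeks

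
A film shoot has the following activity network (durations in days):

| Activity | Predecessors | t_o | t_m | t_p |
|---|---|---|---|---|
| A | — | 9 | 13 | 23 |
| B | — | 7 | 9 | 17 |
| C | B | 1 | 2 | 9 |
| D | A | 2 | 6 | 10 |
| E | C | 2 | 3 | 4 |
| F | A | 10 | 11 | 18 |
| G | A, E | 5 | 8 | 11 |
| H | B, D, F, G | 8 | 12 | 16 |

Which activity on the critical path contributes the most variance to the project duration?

te_A = (9 + 4·13 + 23)/6 = 84/6 = 14; σ²_A = ((23−9)/6)² = 5.444
te_B = (7 + 4·9 + 17)/6 = 60/6 = 10; σ²_B = ((17−7)/6)² = 2.778
te_C = (1 + 4·2 + 9)/6 = 18/6 = 3; σ²_C = ((9−1)/6)² = 1.778
te_D = (2 + 4·6 + 10)/6 = 36/6 = 6; σ²_D = ((10−2)/6)² = 1.778
te_E = (2 + 4·3 + 4)/6 = 18/6 = 3; σ²_E = ((4−2)/6)² = 0.111
te_F = (10 + 4·11 + 18)/6 = 72/6 = 12; σ²_F = ((18−10)/6)² = 1.778
te_G = (5 + 4·8 + 11)/6 = 48/6 = 8; σ²_G = ((11−5)/6)² = 1.000
te_H = (8 + 4·12 + 16)/6 = 72/6 = 12; σ²_H = ((16−8)/6)² = 1.778

Forward pass:
ES_A = 0; EF_A = 14
ES_B = 0; EF_B = 10
ES_C = 10; EF_C = 10+3 = 13
ES_D = 14; EF_D = 14+6 = 20
ES_E = 13; EF_E = 13+3 = 16
ES_F = 14; EF_F = 14+12 = 26
ES_G = max(EF_A=14, EF_E=16) = 16; EF_G = 16+8 = 24
ES_H = max(EF_B=10, EF_D=20, EF_F=26, EF_G=24) = 26; EF_H = 26+12 = 38
Expected project duration μ = 38 days. Critical path: A → F → H.

Variances on critical path: σ²_A=5.444, σ²_F=1.778, σ²_H=1.778.
Largest is σ²_A = 5.444.

A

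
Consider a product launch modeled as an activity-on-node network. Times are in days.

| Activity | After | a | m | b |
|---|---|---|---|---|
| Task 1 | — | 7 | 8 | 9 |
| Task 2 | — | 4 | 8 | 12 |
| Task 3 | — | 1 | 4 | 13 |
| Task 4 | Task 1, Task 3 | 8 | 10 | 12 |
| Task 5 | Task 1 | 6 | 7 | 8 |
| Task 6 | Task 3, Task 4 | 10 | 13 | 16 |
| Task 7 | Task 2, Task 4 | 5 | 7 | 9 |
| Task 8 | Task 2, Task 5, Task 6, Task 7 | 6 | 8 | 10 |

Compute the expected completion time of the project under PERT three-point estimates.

39 days

te_Task 1 = (7 + 4·8 + 9)/6 = 48/6 = 8
te_Task 2 = (4 + 4·8 + 12)/6 = 48/6 = 8
te_Task 3 = (1 + 4·4 + 13)/6 = 30/6 = 5
te_Task 4 = (8 + 4·10 + 12)/6 = 60/6 = 10
te_Task 5 = (6 + 4·7 + 8)/6 = 42/6 = 7
te_Task 6 = (10 + 4·13 + 16)/6 = 78/6 = 13
te_Task 7 = (5 + 4·7 + 9)/6 = 42/6 = 7
te_Task 8 = (6 + 4·8 + 10)/6 = 48/6 = 8

Forward pass:
ES_Task 1 = 0; EF_Task 1 = 8
ES_Task 2 = 0; EF_Task 2 = 8
ES_Task 3 = 0; EF_Task 3 = 5
ES_Task 4 = max(EF_Task 1=8, EF_Task 3=5) = 8; EF_Task 4 = 8+10 = 18
ES_Task 5 = 8; EF_Task 5 = 8+7 = 15
ES_Task 6 = max(EF_Task 3=5, EF_Task 4=18) = 18; EF_Task 6 = 18+13 = 31
ES_Task 7 = max(EF_Task 2=8, EF_Task 4=18) = 18; EF_Task 7 = 18+7 = 25
ES_Task 8 = max(EF_Task 2=8, EF_Task 5=15, EF_Task 6=31, EF_Task 7=25) = 31; EF_Task 8 = 31+8 = 39
Expected project duration μ = 39 days. Critical path: Task 1 → Task 4 → Task 6 → Task 8.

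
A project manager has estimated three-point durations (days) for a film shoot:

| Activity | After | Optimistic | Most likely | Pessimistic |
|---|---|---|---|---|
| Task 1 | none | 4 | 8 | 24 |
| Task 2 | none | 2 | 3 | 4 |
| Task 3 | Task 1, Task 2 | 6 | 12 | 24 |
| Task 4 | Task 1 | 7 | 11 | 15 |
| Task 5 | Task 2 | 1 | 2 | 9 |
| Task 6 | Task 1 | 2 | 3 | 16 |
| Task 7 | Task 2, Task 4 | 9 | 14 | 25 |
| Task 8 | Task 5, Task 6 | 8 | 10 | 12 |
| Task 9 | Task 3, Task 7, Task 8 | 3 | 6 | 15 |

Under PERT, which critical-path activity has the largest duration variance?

te_Task 1 = (4 + 4·8 + 24)/6 = 60/6 = 10; σ²_Task 1 = ((24−4)/6)² = 11.111
te_Task 2 = (2 + 4·3 + 4)/6 = 18/6 = 3; σ²_Task 2 = ((4−2)/6)² = 0.111
te_Task 3 = (6 + 4·12 + 24)/6 = 78/6 = 13; σ²_Task 3 = ((24−6)/6)² = 9.000
te_Task 4 = (7 + 4·11 + 15)/6 = 66/6 = 11; σ²_Task 4 = ((15−7)/6)² = 1.778
te_Task 5 = (1 + 4·2 + 9)/6 = 18/6 = 3; σ²_Task 5 = ((9−1)/6)² = 1.778
te_Task 6 = (2 + 4·3 + 16)/6 = 30/6 = 5; σ²_Task 6 = ((16−2)/6)² = 5.444
te_Task 7 = (9 + 4·14 + 25)/6 = 90/6 = 15; σ²_Task 7 = ((25−9)/6)² = 7.111
te_Task 8 = (8 + 4·10 + 12)/6 = 60/6 = 10; σ²_Task 8 = ((12−8)/6)² = 0.444
te_Task 9 = (3 + 4·6 + 15)/6 = 42/6 = 7; σ²_Task 9 = ((15−3)/6)² = 4.000

Forward pass:
ES_Task 1 = 0; EF_Task 1 = 10
ES_Task 2 = 0; EF_Task 2 = 3
ES_Task 3 = max(EF_Task 1=10, EF_Task 2=3) = 10; EF_Task 3 = 10+13 = 23
ES_Task 4 = 10; EF_Task 4 = 10+11 = 21
ES_Task 5 = 3; EF_Task 5 = 3+3 = 6
ES_Task 6 = 10; EF_Task 6 = 10+5 = 15
ES_Task 7 = max(EF_Task 2=3, EF_Task 4=21) = 21; EF_Task 7 = 21+15 = 36
ES_Task 8 = max(EF_Task 5=6, EF_Task 6=15) = 15; EF_Task 8 = 15+10 = 25
ES_Task 9 = max(EF_Task 3=23, EF_Task 7=36, EF_Task 8=25) = 36; EF_Task 9 = 36+7 = 43
Expected project duration μ = 43 days. Critical path: Task 1 → Task 4 → Task 7 → Task 9.

Variances on critical path: σ²_Task 1=11.111, σ²_Task 4=1.778, σ²_Task 7=7.111, σ²_Task 9=4.000.
Largest is σ²_Task 1 = 11.111.

Task 1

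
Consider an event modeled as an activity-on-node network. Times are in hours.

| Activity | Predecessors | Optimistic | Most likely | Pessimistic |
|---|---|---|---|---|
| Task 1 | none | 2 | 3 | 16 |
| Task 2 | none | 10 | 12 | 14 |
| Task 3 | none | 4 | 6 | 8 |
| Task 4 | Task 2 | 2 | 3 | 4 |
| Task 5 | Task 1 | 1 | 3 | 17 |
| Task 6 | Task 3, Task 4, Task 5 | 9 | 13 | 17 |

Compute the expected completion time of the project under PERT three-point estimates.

te_Task 1 = (2 + 4·3 + 16)/6 = 30/6 = 5
te_Task 2 = (10 + 4·12 + 14)/6 = 72/6 = 12
te_Task 3 = (4 + 4·6 + 8)/6 = 36/6 = 6
te_Task 4 = (2 + 4·3 + 4)/6 = 18/6 = 3
te_Task 5 = (1 + 4·3 + 17)/6 = 30/6 = 5
te_Task 6 = (9 + 4·13 + 17)/6 = 78/6 = 13

Forward pass:
ES_Task 1 = 0; EF_Task 1 = 5
ES_Task 2 = 0; EF_Task 2 = 12
ES_Task 3 = 0; EF_Task 3 = 6
ES_Task 4 = 12; EF_Task 4 = 12+3 = 15
ES_Task 5 = 5; EF_Task 5 = 5+5 = 10
ES_Task 6 = max(EF_Task 3=6, EF_Task 4=15, EF_Task 5=10) = 15; EF_Task 6 = 15+13 = 28
Expected project duration μ = 28 hours. Critical path: Task 2 → Task 4 → Task 6.

28 hours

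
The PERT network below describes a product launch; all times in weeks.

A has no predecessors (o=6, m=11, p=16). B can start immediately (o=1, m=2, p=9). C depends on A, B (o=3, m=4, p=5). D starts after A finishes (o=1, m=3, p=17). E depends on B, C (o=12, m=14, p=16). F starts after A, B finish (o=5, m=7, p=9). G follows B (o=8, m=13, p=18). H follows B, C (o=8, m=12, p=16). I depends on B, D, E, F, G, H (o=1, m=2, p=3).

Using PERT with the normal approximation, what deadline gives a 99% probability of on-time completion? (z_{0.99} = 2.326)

te_A = (6 + 4·11 + 16)/6 = 66/6 = 11; σ²_A = ((16−6)/6)² = 2.778
te_B = (1 + 4·2 + 9)/6 = 18/6 = 3; σ²_B = ((9−1)/6)² = 1.778
te_C = (3 + 4·4 + 5)/6 = 24/6 = 4; σ²_C = ((5−3)/6)² = 0.111
te_D = (1 + 4·3 + 17)/6 = 30/6 = 5; σ²_D = ((17−1)/6)² = 7.111
te_E = (12 + 4·14 + 16)/6 = 84/6 = 14; σ²_E = ((16−12)/6)² = 0.444
te_F = (5 + 4·7 + 9)/6 = 42/6 = 7; σ²_F = ((9−5)/6)² = 0.444
te_G = (8 + 4·13 + 18)/6 = 78/6 = 13; σ²_G = ((18−8)/6)² = 2.778
te_H = (8 + 4·12 + 16)/6 = 72/6 = 12; σ²_H = ((16−8)/6)² = 1.778
te_I = (1 + 4·2 + 3)/6 = 12/6 = 2; σ²_I = ((3−1)/6)² = 0.111

Forward pass:
ES_A = 0; EF_A = 11
ES_B = 0; EF_B = 3
ES_C = max(EF_A=11, EF_B=3) = 11; EF_C = 11+4 = 15
ES_D = 11; EF_D = 11+5 = 16
ES_E = max(EF_B=3, EF_C=15) = 15; EF_E = 15+14 = 29
ES_F = max(EF_A=11, EF_B=3) = 11; EF_F = 11+7 = 18
ES_G = 3; EF_G = 3+13 = 16
ES_H = max(EF_B=3, EF_C=15) = 15; EF_H = 15+12 = 27
ES_I = max(EF_B=3, EF_D=16, EF_E=29, EF_F=18, EF_G=16, EF_H=27) = 29; EF_I = 29+2 = 31
Expected project duration μ = 31 weeks. Critical path: A → C → E → I.

Variance along critical path = 2.778 + 0.111 + 0.444 + 0.111 = 3.444; σ = 1.856 weeks.
D = μ + z·σ = 31 + 2.326·1.856 = 35.3 weeks

35.3 weeks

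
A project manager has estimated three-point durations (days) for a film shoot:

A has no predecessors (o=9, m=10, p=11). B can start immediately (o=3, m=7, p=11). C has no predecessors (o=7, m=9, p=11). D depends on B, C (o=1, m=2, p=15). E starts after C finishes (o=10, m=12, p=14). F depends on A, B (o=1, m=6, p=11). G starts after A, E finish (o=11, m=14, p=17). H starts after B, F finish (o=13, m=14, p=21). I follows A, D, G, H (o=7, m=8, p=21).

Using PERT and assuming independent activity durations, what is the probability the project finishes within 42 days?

te_A = (9 + 4·10 + 11)/6 = 60/6 = 10; σ²_A = ((11−9)/6)² = 0.111
te_B = (3 + 4·7 + 11)/6 = 42/6 = 7; σ²_B = ((11−3)/6)² = 1.778
te_C = (7 + 4·9 + 11)/6 = 54/6 = 9; σ²_C = ((11−7)/6)² = 0.444
te_D = (1 + 4·2 + 15)/6 = 24/6 = 4; σ²_D = ((15−1)/6)² = 5.444
te_E = (10 + 4·12 + 14)/6 = 72/6 = 12; σ²_E = ((14−10)/6)² = 0.444
te_F = (1 + 4·6 + 11)/6 = 36/6 = 6; σ²_F = ((11−1)/6)² = 2.778
te_G = (11 + 4·14 + 17)/6 = 84/6 = 14; σ²_G = ((17−11)/6)² = 1.000
te_H = (13 + 4·14 + 21)/6 = 90/6 = 15; σ²_H = ((21−13)/6)² = 1.778
te_I = (7 + 4·8 + 21)/6 = 60/6 = 10; σ²_I = ((21−7)/6)² = 5.444

Forward pass:
ES_A = 0; EF_A = 10
ES_B = 0; EF_B = 7
ES_C = 0; EF_C = 9
ES_D = max(EF_B=7, EF_C=9) = 9; EF_D = 9+4 = 13
ES_E = 9; EF_E = 9+12 = 21
ES_F = max(EF_A=10, EF_B=7) = 10; EF_F = 10+6 = 16
ES_G = max(EF_A=10, EF_E=21) = 21; EF_G = 21+14 = 35
ES_H = max(EF_B=7, EF_F=16) = 16; EF_H = 16+15 = 31
ES_I = max(EF_A=10, EF_D=13, EF_G=35, EF_H=31) = 35; EF_I = 35+10 = 45
Expected project duration μ = 45 days. Critical path: C → E → G → I.

Variance along critical path = 0.444 + 0.444 + 1.000 + 5.444 = 7.333; σ = √7.333 = 2.708 days.
Z = (42 − 45) / 2.708 = -1.108
P(T ≤ 42) = Φ(-1.108) ≈ 0.134

0.134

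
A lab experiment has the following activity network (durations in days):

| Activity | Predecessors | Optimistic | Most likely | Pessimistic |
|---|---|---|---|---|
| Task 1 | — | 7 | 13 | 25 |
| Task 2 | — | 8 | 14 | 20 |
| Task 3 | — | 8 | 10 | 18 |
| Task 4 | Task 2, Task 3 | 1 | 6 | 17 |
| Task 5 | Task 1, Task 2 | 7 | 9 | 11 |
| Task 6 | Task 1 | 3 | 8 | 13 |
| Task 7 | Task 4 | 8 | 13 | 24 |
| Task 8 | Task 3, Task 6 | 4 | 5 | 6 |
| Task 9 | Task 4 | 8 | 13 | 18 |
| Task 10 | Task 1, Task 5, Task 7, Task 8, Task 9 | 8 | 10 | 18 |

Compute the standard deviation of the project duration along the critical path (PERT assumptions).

te_Task 1 = (7 + 4·13 + 25)/6 = 84/6 = 14; σ²_Task 1 = ((25−7)/6)² = 9.000
te_Task 2 = (8 + 4·14 + 20)/6 = 84/6 = 14; σ²_Task 2 = ((20−8)/6)² = 4.000
te_Task 3 = (8 + 4·10 + 18)/6 = 66/6 = 11; σ²_Task 3 = ((18−8)/6)² = 2.778
te_Task 4 = (1 + 4·6 + 17)/6 = 42/6 = 7; σ²_Task 4 = ((17−1)/6)² = 7.111
te_Task 5 = (7 + 4·9 + 11)/6 = 54/6 = 9; σ²_Task 5 = ((11−7)/6)² = 0.444
te_Task 6 = (3 + 4·8 + 13)/6 = 48/6 = 8; σ²_Task 6 = ((13−3)/6)² = 2.778
te_Task 7 = (8 + 4·13 + 24)/6 = 84/6 = 14; σ²_Task 7 = ((24−8)/6)² = 7.111
te_Task 8 = (4 + 4·5 + 6)/6 = 30/6 = 5; σ²_Task 8 = ((6−4)/6)² = 0.111
te_Task 9 = (8 + 4·13 + 18)/6 = 78/6 = 13; σ²_Task 9 = ((18−8)/6)² = 2.778
te_Task 10 = (8 + 4·10 + 18)/6 = 66/6 = 11; σ²_Task 10 = ((18−8)/6)² = 2.778

Forward pass:
ES_Task 1 = 0; EF_Task 1 = 14
ES_Task 2 = 0; EF_Task 2 = 14
ES_Task 3 = 0; EF_Task 3 = 11
ES_Task 4 = max(EF_Task 2=14, EF_Task 3=11) = 14; EF_Task 4 = 14+7 = 21
ES_Task 5 = max(EF_Task 1=14, EF_Task 2=14) = 14; EF_Task 5 = 14+9 = 23
ES_Task 6 = 14; EF_Task 6 = 14+8 = 22
ES_Task 7 = 21; EF_Task 7 = 21+14 = 35
ES_Task 8 = max(EF_Task 3=11, EF_Task 6=22) = 22; EF_Task 8 = 22+5 = 27
ES_Task 9 = 21; EF_Task 9 = 21+13 = 34
ES_Task 10 = max(EF_Task 1=14, EF_Task 5=23, EF_Task 7=35, EF_Task 8=27, EF_Task 9=34) = 35; EF_Task 10 = 35+11 = 46
Expected project duration μ = 46 days. Critical path: Task 2 → Task 4 → Task 7 → Task 10.

Variance along critical path = 4.000 + 7.111 + 7.111 + 2.778 = 21.000
σ = √21.000 = 4.583 days

4.58 days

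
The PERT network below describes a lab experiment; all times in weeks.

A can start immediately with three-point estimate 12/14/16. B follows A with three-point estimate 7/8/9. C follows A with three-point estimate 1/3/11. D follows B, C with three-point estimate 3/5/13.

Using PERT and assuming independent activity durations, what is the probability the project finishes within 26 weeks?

te_A = (12 + 4·14 + 16)/6 = 84/6 = 14; σ²_A = ((16−12)/6)² = 0.444
te_B = (7 + 4·8 + 9)/6 = 48/6 = 8; σ²_B = ((9−7)/6)² = 0.111
te_C = (1 + 4·3 + 11)/6 = 24/6 = 4; σ²_C = ((11−1)/6)² = 2.778
te_D = (3 + 4·5 + 13)/6 = 36/6 = 6; σ²_D = ((13−3)/6)² = 2.778

Forward pass:
ES_A = 0; EF_A = 14
ES_B = 14; EF_B = 14+8 = 22
ES_C = 14; EF_C = 14+4 = 18
ES_D = max(EF_B=22, EF_C=18) = 22; EF_D = 22+6 = 28
Expected project duration μ = 28 weeks. Critical path: A → B → D.

Variance along critical path = 0.444 + 0.111 + 2.778 = 3.333; σ = √3.333 = 1.826 weeks.
Z = (26 − 28) / 1.826 = -1.095
P(T ≤ 26) = Φ(-1.095) ≈ 0.137

0.137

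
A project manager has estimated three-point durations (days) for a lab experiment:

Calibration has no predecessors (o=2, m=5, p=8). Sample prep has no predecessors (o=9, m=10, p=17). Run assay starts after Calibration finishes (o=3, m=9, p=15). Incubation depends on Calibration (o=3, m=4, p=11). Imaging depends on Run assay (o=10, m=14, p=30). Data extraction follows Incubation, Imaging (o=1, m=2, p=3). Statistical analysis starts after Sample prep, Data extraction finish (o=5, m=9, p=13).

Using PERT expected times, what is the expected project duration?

te_Calibration = (2 + 4·5 + 8)/6 = 30/6 = 5
te_Sample prep = (9 + 4·10 + 17)/6 = 66/6 = 11
te_Run assay = (3 + 4·9 + 15)/6 = 54/6 = 9
te_Incubation = (3 + 4·4 + 11)/6 = 30/6 = 5
te_Imaging = (10 + 4·14 + 30)/6 = 96/6 = 16
te_Data extraction = (1 + 4·2 + 3)/6 = 12/6 = 2
te_Statistical analysis = (5 + 4·9 + 13)/6 = 54/6 = 9

Forward pass:
ES_Calibration = 0; EF_Calibration = 5
ES_Sample prep = 0; EF_Sample prep = 11
ES_Run assay = 5; EF_Run assay = 5+9 = 14
ES_Incubation = 5; EF_Incubation = 5+5 = 10
ES_Imaging = 14; EF_Imaging = 14+16 = 30
ES_Data extraction = max(EF_Incubation=10, EF_Imaging=30) = 30; EF_Data extraction = 30+2 = 32
ES_Statistical analysis = max(EF_Sample prep=11, EF_Data extraction=32) = 32; EF_Statistical analysis = 32+9 = 41
Expected project duration μ = 41 days. Critical path: Calibration → Run assay → Imaging → Data extraction → Statistical analysis.

41 days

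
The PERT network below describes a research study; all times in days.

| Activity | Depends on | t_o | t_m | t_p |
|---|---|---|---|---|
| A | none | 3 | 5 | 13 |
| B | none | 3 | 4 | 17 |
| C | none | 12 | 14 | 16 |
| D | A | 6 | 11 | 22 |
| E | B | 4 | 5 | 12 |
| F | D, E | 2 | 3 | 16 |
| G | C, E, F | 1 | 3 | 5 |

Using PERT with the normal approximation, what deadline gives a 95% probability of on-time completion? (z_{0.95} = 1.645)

te_A = (3 + 4·5 + 13)/6 = 36/6 = 6; σ²_A = ((13−3)/6)² = 2.778
te_B = (3 + 4·4 + 17)/6 = 36/6 = 6; σ²_B = ((17−3)/6)² = 5.444
te_C = (12 + 4·14 + 16)/6 = 84/6 = 14; σ²_C = ((16−12)/6)² = 0.444
te_D = (6 + 4·11 + 22)/6 = 72/6 = 12; σ²_D = ((22−6)/6)² = 7.111
te_E = (4 + 4·5 + 12)/6 = 36/6 = 6; σ²_E = ((12−4)/6)² = 1.778
te_F = (2 + 4·3 + 16)/6 = 30/6 = 5; σ²_F = ((16−2)/6)² = 5.444
te_G = (1 + 4·3 + 5)/6 = 18/6 = 3; σ²_G = ((5−1)/6)² = 0.444

Forward pass:
ES_A = 0; EF_A = 6
ES_B = 0; EF_B = 6
ES_C = 0; EF_C = 14
ES_D = 6; EF_D = 6+12 = 18
ES_E = 6; EF_E = 6+6 = 12
ES_F = max(EF_D=18, EF_E=12) = 18; EF_F = 18+5 = 23
ES_G = max(EF_C=14, EF_E=12, EF_F=23) = 23; EF_G = 23+3 = 26
Expected project duration μ = 26 days. Critical path: A → D → F → G.

Variance along critical path = 2.778 + 7.111 + 5.444 + 0.444 = 15.778; σ = 3.972 days.
D = μ + z·σ = 26 + 1.645·3.972 = 32.5 days

32.5 days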